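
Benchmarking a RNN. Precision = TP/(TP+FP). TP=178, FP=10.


Precision = TP/(TP+FP)
= 178/(178+10)
= 178/188 = 94.68%

94.68%


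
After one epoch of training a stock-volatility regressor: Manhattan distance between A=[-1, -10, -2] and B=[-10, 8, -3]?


d = |-1+ 10| + |-10-8| + |-2+ 3|
  = 9 + 18 + 1
  = 28

28


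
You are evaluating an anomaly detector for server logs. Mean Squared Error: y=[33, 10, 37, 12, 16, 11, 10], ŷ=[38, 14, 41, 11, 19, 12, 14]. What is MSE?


Squared errors: (33-38)²=25, (10-14)²=16, (37-41)²=16, (12-11)²=1, (16-19)²=9, (11-12)²=1, (10-14)²=16
Sum = 84
MSE = 84/7 = 12

12


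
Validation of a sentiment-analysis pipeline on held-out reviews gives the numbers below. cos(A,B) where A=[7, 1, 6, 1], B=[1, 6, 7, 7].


A·B = 7·1 + 1·6 + 6·7 + 1·7 = 62
‖A‖ = √87 = 9.3274, ‖B‖ = √135 = 11.619
cos = 62/(√87·√135) = 62/√11745 = 0.5721

0.5721


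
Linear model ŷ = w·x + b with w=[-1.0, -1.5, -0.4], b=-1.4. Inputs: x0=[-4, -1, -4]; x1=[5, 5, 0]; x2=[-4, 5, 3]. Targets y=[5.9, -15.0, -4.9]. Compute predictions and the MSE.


ŷ0 = (-1.0)·(-4) + (-1.5)·(-1) + (-0.4)·(-4) - 1.4 = 5.7
ŷ1 = (-1.0)·(5) + (-1.5)·(5) + (-0.4)·(0) - 1.4 = -13.9
ŷ2 = (-1.0)·(-4) + (-1.5)·(5) + (-0.4)·(3) - 1.4 = -6.1
errors² = [0.04, 1.21, 1.44]
MSE = 2.6900/3 = 0.8967

0.8967


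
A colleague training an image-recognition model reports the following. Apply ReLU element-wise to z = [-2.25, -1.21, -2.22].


ReLU(-2.25) = max(0, -2.25) = 0.0
ReLU(-1.21) = max(0, -1.21) = 0.0
ReLU(-2.22) = max(0, -2.22) = 0.0
result = [0.0, 0.0, 0.0]

[0.0, 0.0, 0.0]


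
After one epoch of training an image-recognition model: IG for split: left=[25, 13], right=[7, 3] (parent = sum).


Parent = [32, 16], H_parent = 0.9183
H_left = 0.9268 (n=38), H_right = 0.8813 (n=10)
H_children = (38/48)·0.9268 + (10/48)·0.8813 = 0.9173
IG = 0.9183 - 0.9173 = 0.001

0.001


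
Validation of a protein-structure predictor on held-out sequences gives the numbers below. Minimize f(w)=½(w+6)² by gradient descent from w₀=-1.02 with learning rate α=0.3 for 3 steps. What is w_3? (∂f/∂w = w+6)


step 1: grad = -1.02+6 = 4.98; w = -1.02 - 0.3·(4.98) = -2.514
step 2: grad = -2.514+6 = 3.486; w = -2.514 - 0.3·(3.486) = -3.5598
step 3: grad = -3.5598+6 = 2.4402; w = -3.5598 - 0.3·(2.4402) = -4.29186

-4.29186


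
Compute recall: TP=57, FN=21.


Recall = TP/(TP+FN)
= 57/(57+21)
= 57/78 = 73.08%

73.08%


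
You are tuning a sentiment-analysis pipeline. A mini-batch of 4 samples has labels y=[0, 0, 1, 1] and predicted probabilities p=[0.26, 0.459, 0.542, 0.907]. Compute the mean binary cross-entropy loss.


L[0] = -ln(1-0.26) = -ln(0.74) = 0.3011
L[1] = -ln(1-0.459) = -ln(0.541) = 0.6143
L[2] = -ln(0.542) = 0.6125
L[3] = -ln(0.907) = 0.0976
mean = (0.3011 + 0.6143 + 0.6125 + 0.0976)/4 = 0.4064

0.4064


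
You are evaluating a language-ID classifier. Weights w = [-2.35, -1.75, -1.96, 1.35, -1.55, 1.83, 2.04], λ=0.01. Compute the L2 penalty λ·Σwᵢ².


‖w‖₂² = (-2.35)² + (-1.75)² + (-1.96)² + (1.35)² + (-1.55)² + (1.83)² + (2.04)²
     = 5.5225 + 3.0625 + 3.8416 + 1.8225 + 2.4025 + 3.3489 + 4.1616
     = 24.1621
λ·‖w‖₂² = 0.01·24.1621 = 0.241621

0.241621


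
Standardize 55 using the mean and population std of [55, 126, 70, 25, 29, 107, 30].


μ = 63.1429, σ = 37.2383
z = (55 - 63.1429)/37.2383 = -0.2187

-0.2187


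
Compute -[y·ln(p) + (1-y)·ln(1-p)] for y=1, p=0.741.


BCE = -[y·ln(p) + (1-y)·ln(1-p)]
= -1·ln(0.741) - 0
= -ln(0.741) = 0.2998

0.2998


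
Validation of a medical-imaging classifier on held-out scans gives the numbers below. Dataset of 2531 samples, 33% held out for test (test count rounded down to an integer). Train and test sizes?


Test = ⌊2531·33/100⌋ = 835
Train = 2531 - 835 = 1696

Train: 1696, Test: 835


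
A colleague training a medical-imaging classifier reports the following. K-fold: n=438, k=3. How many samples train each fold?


Fold size = 438/3 = 146
Training per fold = 438 - 146 = 292

292


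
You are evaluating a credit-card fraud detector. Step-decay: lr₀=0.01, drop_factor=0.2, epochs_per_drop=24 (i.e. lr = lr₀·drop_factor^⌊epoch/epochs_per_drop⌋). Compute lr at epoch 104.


n_drops = ⌊104/24⌋ = 4
lr = 0.01·0.2^4 = 0.01·0.0016 = 0.000016

0.000016


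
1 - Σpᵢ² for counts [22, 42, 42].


Probabilities: [22/106, 42/106, 42/106] ≈ [0.2075, 0.3962, 0.3962]
Σpᵢ² = (484 + 1764 + 1764)/106² = 4012/11236
Gini = 1 - Σpᵢ² = 1 - 4012/11236 = 0.6429

0.6429


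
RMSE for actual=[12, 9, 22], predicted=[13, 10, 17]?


MSE = 27/3 = 9
RMSE = √(27/3) = 3.0

3.0


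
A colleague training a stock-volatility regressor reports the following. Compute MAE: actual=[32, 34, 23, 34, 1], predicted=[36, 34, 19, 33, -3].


Absolute errors: |32-36|=4, |34-34|=0, |23-19|=4, |34-33|=1, |1+ 3|=4
Sum = 13
MAE = 13/5 = 13/5

13/5


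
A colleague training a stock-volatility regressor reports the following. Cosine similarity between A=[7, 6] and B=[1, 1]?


A·B = 7·1 + 6·1 = 13
‖A‖ = √85 = 9.2195, ‖B‖ = √2 = 1.4142
cos = 13/(√85·√2) = 13/√170 = 0.9971

0.9971


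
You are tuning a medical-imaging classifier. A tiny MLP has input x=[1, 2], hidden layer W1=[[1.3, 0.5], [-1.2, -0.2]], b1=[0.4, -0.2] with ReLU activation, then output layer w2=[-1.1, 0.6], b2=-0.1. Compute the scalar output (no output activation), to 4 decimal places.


z1[0] = (1.3)·(1) + (0.5)·(2) + 0.4 = 2.7
z1[1] = (-1.2)·(1) + (-0.2)·(2) - 0.2 = -1.8
h = ReLU(z1) = [2.7, 0.0]
output = (-1.1)·(2.7) + (0.6)·(0.0) - 0.1 = -3.07

-3.07


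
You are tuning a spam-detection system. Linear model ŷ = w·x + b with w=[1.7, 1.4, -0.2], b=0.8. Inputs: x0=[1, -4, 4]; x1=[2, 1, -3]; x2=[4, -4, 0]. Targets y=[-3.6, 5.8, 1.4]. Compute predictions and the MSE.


ŷ0 = (1.7)·(1) + (1.4)·(-4) + (-0.2)·(4) + 0.8 = -3.9
ŷ1 = (1.7)·(2) + (1.4)·(1) + (-0.2)·(-3) + 0.8 = 6.2
ŷ2 = (1.7)·(4) + (1.4)·(-4) + (-0.2)·(0) + 0.8 = 2.0
errors² = [0.09, 0.16, 0.36]
MSE = 0.6100/3 = 0.2033

0.2033


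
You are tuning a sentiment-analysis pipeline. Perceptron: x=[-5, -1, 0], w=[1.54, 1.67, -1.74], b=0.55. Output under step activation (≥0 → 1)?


z = (-5)·(1.54) + (-1)·(1.67) + (0)·(-1.74) + 0.55
  = -8.82
step(z) = 0 (z<0)

0


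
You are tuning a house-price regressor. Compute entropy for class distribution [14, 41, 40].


Probabilities: [14/95, 41/95, 40/95] ≈ [0.1474, 0.4316, 0.4211]
H = -((14/95)·log₂(14/95) + (41/95)·log₂(41/95) + (40/95)·log₂(40/95))
  = 1.4558 bits

1.4558 bits


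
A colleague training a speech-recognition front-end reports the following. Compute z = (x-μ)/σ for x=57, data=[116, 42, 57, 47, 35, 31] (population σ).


μ = 54.6667, σ = 28.6744
z = (57 - 54.6667)/28.6744 = 0.0814

0.0814


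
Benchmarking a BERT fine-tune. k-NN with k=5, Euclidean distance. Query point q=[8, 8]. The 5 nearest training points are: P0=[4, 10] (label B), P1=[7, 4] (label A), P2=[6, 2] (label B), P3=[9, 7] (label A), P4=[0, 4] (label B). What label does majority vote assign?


d(q,P0) = 4.4721  (label B)
d(q,P1) = 4.1231  (label A)
d(q,P2) = 6.3246  (label B)
d(q,P3) = 1.4142  (label A)
d(q,P4) = 8.9443  (label B)
Votes: A=2, B=3
Majority → B

B


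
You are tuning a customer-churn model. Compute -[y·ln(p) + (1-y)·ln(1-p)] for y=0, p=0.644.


BCE = -[y·ln(p) + (1-y)·ln(1-p)]
= -0 - 1·ln(1-0.644)
= -ln(0.356) = 1.0328

1.0328


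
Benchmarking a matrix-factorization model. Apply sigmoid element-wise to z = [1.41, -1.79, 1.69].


σ(1.41) = 1/(1+e^-1.41) = 0.8038
σ(-1.79) = 1/(1+e^1.79) = 0.1431
σ(1.69) = 1/(1+e^-1.69) = 0.8442
result = [0.8038, 0.1431, 0.8442]

[0.8038, 0.1431, 0.8442]


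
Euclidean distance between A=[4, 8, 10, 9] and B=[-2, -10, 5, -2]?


d = √((4+ 2)² + (8+ 10)² + (10-5)² + (9+ 2)²)
  = √(36 + 324 + 25 + 121)
  = √506 = 22.4944

22.4944


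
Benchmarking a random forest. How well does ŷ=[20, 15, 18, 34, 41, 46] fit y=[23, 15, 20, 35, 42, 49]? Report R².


ȳ = 30.6667
SS_res = Σ(y-ŷ)² = 24
SS_tot = Σ(y-ȳ)² = 901.33
R² = 1 - SS_res/SS_tot = 1 - 0.0266 = 0.9734

0.9734


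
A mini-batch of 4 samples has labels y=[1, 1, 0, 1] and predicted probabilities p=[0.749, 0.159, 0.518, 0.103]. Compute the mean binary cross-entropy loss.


L[0] = -ln(0.749) = 0.289
L[1] = -ln(0.159) = 1.8389
L[2] = -ln(1-0.518) = -ln(0.482) = 0.7298
L[3] = -ln(0.103) = 2.273
mean = (0.289 + 1.8389 + 0.7298 + 2.273)/4 = 1.2827

1.2827


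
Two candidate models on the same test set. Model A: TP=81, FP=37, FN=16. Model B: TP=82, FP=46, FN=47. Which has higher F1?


Model A: P=81/118=0.6864, R=81/97=0.8351, F1=2PR/(P+R)=2TP/(2TP+FP+FN)=162/215=0.7535
Model B: P=82/128=0.6406, R=82/129=0.6357, F1=2PR/(P+R)=2TP/(2TP+FP+FN)=164/257=0.6381
0.7535 > 0.6381 → Model A

Model A


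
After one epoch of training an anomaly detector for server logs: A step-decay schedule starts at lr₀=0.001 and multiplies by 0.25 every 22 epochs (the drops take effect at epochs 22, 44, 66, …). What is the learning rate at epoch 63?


n_drops = ⌊63/22⌋ = 2
lr = 0.001·0.25^2 = 0.001·0.0625 = 0.0000625

0.0000625


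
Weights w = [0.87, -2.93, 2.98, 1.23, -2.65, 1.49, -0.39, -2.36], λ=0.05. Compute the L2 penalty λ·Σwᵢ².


‖w‖₂² = (0.87)² + (-2.93)² + (2.98)² + (1.23)² + (-2.65)² + (1.49)² + (-0.39)² + (-2.36)²
     = 0.7569 + 8.5849 + 8.8804 + 1.5129 + 7.0225 + 2.2201 + 0.1521 + 5.5696
     = 34.6994
λ·‖w‖₂² = 0.05·34.6994 = 1.73497

1.73497


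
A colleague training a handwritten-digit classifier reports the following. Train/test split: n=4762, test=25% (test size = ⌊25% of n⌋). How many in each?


Test = ⌊4762·25/100⌋ = 1190
Train = 4762 - 1190 = 3572

Train: 3572, Test: 1190


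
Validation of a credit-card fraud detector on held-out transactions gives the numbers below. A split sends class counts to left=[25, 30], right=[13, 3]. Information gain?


Parent = [38, 33], H_parent = 0.9964
H_left = 0.994 (n=55), H_right = 0.6962 (n=16)
H_children = (55/71)·0.994 + (16/71)·0.6962 = 0.9269
IG = 0.9964 - 0.9269 = 0.0695

0.0695


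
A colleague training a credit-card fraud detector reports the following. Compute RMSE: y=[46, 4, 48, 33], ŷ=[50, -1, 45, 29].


MSE = 66/4 = 16.5
RMSE = √(66/4) = 4.062

4.062


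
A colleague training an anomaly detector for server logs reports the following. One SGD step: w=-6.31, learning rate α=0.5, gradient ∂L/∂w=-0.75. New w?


w_new = w - α·∇
= -6.31 - 0.5·-0.75
= -6.31 + 0.375
= -5.935

-5.935


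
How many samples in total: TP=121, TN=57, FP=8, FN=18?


Total = TP + TN + FP + FN
= 121 + 57 + 8 + 18
= 204
(Predicted positive: 129, predicted negative: 75)

204


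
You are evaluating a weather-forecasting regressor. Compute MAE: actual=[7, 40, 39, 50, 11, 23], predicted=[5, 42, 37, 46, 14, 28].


Absolute errors: |7-5|=2, |40-42|=2, |39-37|=2, |50-46|=4, |11-14|=3, |23-28|=5
Sum = 18
MAE = 18/6 = 3

3


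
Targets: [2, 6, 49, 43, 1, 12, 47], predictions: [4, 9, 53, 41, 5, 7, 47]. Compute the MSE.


Squared errors: (2-4)²=4, (6-9)²=9, (49-53)²=16, (43-41)²=4, (1-5)²=16, (12-7)²=25, (47-47)²=0
Sum = 74
MSE = 74/7 = 74/7

74/7


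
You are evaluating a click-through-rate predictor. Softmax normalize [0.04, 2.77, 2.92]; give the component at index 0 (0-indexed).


Exponentials: e^0.04=1.0408, e^2.77=15.9586, e^2.92=18.5413
Sum = 35.5407
Softmax = [0.0293, 0.449, 0.5217]
p[0] = 1.0408/35.5407 = 0.0293

0.0293


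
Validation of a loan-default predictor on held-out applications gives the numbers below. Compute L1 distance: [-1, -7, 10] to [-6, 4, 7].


d = |-1+ 6| + |-7-4| + |10-7|
  = 5 + 11 + 3
  = 19

19


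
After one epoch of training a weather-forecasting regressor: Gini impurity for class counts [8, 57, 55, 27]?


Probabilities: [8/147, 57/147, 55/147, 27/147] ≈ [0.0544, 0.3878, 0.3741, 0.1837]
Σpᵢ² = (64 + 3249 + 3025 + 729)/147² = 7067/21609
Gini = 1 - Σpᵢ² = 1 - 7067/21609 = 0.673

0.673


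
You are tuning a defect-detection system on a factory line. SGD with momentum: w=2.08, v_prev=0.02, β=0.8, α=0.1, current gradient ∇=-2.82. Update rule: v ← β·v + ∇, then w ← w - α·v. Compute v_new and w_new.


v_new = 0.8·0.02 - 2.82 = 0.016 - 2.82 = -2.804
w_new = 2.08 - 0.1·-2.804 = 2.08 + 0.2804 = 2.3604

v_new=-2.804, w_new=2.3604


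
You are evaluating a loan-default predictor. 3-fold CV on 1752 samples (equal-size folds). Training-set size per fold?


Fold size = 1752/3 = 584
Training per fold = 1752 - 584 = 1168

1168


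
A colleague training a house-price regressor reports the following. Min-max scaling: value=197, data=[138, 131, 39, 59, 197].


min=39, max=197
(197-39)/(197-39) = 158/158 = 1.0

1.0


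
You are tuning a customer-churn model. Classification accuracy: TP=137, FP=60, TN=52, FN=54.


Accuracy = (TP+TN)/(TP+TN+FP+FN)
= (137+52)/(303)
= 189/303 = 62.38%

62.38%


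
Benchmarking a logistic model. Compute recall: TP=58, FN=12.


Recall = TP/(TP+FN)
= 58/(58+12)
= 58/70 = 82.86%

82.86%


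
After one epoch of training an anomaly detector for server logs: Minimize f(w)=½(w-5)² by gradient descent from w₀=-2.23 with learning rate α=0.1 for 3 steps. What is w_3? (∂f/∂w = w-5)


step 1: grad = -2.23-5 = -7.23; w = -2.23 - 0.1·(-7.23) = -1.507
step 2: grad = -1.507-5 = -6.507; w = -1.507 - 0.1·(-6.507) = -0.8563
step 3: grad = -0.8563-5 = -5.8563; w = -0.8563 - 0.1·(-5.8563) = -0.27067

-0.27067


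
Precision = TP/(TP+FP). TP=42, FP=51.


Precision = TP/(TP+FP)
= 42/(42+51)
= 42/93 = 45.16%

45.16%


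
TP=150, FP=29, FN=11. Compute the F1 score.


Precision = 150/179 = 0.838
Recall = 150/161 = 0.9317
F1 = 2·P·R/(P+R) = 2·TP/(2·TP+FP+FN) = 300/(300+29+11) = 300/340 = 0.8824

0.8824


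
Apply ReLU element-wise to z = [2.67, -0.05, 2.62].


ReLU(2.67) = max(0, 2.67) = 2.67
ReLU(-0.05) = max(0, -0.05) = 0.0
ReLU(2.62) = max(0, 2.62) = 2.62
result = [2.67, 0.0, 2.62]

[2.67, 0.0, 2.62]


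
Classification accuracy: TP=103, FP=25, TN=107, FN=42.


Accuracy = (TP+TN)/(TP+TN+FP+FN)
= (103+107)/(277)
= 210/277 = 75.81%

75.81%


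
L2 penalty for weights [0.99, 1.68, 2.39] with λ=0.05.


‖w‖₂² = (0.99)² + (1.68)² + (2.39)²
     = 0.9801 + 2.8224 + 5.7121
     = 9.5146
λ·‖w‖₂² = 0.05·9.5146 = 0.47573

0.47573


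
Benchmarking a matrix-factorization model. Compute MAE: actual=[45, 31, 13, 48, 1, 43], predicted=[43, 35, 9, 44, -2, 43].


Absolute errors: |45-43|=2, |31-35|=4, |13-9|=4, |48-44|=4, |1+ 2|=3, |43-43|=0
Sum = 17
MAE = 17/6 = 17/6

17/6


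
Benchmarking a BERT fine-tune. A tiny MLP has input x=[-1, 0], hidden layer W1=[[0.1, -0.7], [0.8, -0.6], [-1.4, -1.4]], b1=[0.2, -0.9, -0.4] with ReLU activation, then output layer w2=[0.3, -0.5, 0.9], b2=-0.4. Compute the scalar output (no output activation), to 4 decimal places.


z1[0] = (0.1)·(-1) + (-0.7)·(0) + 0.2 = 0.1
z1[1] = (0.8)·(-1) + (-0.6)·(0) - 0.9 = -1.7
z1[2] = (-1.4)·(-1) + (-1.4)·(0) - 0.4 = 1.0
h = ReLU(z1) = [0.1, 0.0, 1.0]
output = (0.3)·(0.1) + (-0.5)·(0.0) + (0.9)·(1.0) - 0.4 = 0.53

0.53


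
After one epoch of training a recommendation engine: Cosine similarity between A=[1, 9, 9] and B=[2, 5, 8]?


A·B = 1·2 + 9·5 + 9·8 = 119
‖A‖ = √163 = 12.7671, ‖B‖ = √93 = 9.6437
cos = 119/(√163·√93) = 119/√15159 = 0.9665

0.9665


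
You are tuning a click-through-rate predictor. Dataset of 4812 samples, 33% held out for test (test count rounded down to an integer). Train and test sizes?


Test = ⌊4812·33/100⌋ = 1587
Train = 4812 - 1587 = 3225

Train: 3225, Test: 1587


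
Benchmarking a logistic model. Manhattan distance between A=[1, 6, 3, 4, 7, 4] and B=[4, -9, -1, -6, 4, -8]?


d = |1-4| + |6+ 9| + |3+ 1| + |4+ 6| + |7-4| + |4+ 8|
  = 3 + 15 + 4 + 10 + 3 + 12
  = 47

47


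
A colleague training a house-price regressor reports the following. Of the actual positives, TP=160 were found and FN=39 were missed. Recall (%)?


Recall = TP/(TP+FN)
= 160/(160+39)
= 160/199 = 80.4%

80.4%


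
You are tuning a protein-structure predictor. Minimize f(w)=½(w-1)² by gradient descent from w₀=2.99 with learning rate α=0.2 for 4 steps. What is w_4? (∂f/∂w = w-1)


step 1: grad = 2.99-1 = 1.99; w = 2.99 - 0.2·(1.99) = 2.592
step 2: grad = 2.592-1 = 1.592; w = 2.592 - 0.2·(1.592) = 2.2736
step 3: grad = 2.2736-1 = 1.2736; w = 2.2736 - 0.2·(1.2736) = 2.01888
step 4: grad = 2.01888-1 = 1.01888; w = 2.01888 - 0.2·(1.01888) = 1.815104

1.815104


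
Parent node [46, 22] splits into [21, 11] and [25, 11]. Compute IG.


Parent = [46, 22], H_parent = 0.9082
H_left = 0.9284 (n=32), H_right = 0.888 (n=36)
H_children = (32/68)·0.9284 + (36/68)·0.888 = 0.907
IG = 0.9082 - 0.907 = 0.0012

0.0012


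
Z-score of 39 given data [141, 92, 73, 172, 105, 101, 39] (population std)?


μ = 103.2857, σ = 40.2305
z = (39 - 103.2857)/40.2305 = -1.5979

-1.5979


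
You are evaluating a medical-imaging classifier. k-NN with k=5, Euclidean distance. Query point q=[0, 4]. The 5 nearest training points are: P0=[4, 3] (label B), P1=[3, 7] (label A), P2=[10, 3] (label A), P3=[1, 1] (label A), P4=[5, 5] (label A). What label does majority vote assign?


d(q,P0) = 4.1231  (label B)
d(q,P1) = 4.2426  (label A)
d(q,P2) = 10.0499  (label A)
d(q,P3) = 3.1623  (label A)
d(q,P4) = 5.099  (label A)
Votes: A=4, B=1
Majority → A

A


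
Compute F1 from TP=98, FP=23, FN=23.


Precision = 98/121 = 0.8099
Recall = 98/121 = 0.8099
F1 = 2·P·R/(P+R) = 2·TP/(2·TP+FP+FN) = 196/(196+23+23) = 196/242 = 0.8099

0.8099


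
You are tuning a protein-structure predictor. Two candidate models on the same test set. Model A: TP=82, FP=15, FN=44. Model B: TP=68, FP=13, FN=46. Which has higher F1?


Model A: P=82/97=0.8454, R=82/126=0.6508, F1=2PR/(P+R)=2TP/(2TP+FP+FN)=164/223=0.7354
Model B: P=68/81=0.8395, R=68/114=0.5965, F1=2PR/(P+R)=2TP/(2TP+FP+FN)=136/195=0.6974
0.7354 > 0.6974 → Model A

Model A


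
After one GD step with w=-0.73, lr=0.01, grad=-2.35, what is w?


w_new = w - α·∇
= -0.73 - 0.01·-2.35
= -0.73 + 0.0235
= -0.7065

-0.7065


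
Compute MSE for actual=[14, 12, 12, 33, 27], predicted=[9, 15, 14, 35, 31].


Squared errors: (14-9)²=25, (12-15)²=9, (12-14)²=4, (33-35)²=4, (27-31)²=16
Sum = 58
MSE = 58/5 = 58/5

58/5


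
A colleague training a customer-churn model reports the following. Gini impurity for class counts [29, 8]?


Probabilities: [29/37, 8/37] ≈ [0.7838, 0.2162]
Σpᵢ² = (841 + 64)/37² = 905/1369
Gini = 1 - Σpᵢ² = 1 - 905/1369 = 0.3389

0.3389


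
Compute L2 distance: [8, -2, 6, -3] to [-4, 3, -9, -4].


d = √((8+ 4)² + (-2-3)² + (6+ 9)² + (-3+ 4)²)
  = √(144 + 25 + 225 + 1)
  = √395 = 19.8746

19.8746


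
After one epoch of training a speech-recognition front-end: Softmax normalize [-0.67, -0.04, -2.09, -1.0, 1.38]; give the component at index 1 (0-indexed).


Exponentials: e^-0.67=0.5117, e^-0.04=0.9608, e^-2.09=0.1237, e^-1.0=0.3679, e^1.38=3.9749
Sum = 5.939
Softmax = [0.0862, 0.1618, 0.0208, 0.0619, 0.6693]
p[1] = 0.9608/5.939 = 0.1618

0.1618


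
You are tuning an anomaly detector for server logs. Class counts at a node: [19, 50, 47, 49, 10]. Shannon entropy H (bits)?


Probabilities: [19/175, 50/175, 47/175, 49/175, 10/175] ≈ [0.1086, 0.2857, 0.2686, 0.28, 0.0571]
H = -((19/175)·log₂(19/175) + (50/175)·log₂(50/175) + (47/175)·log₂(47/175) + (49/175)·log₂(49/175) + (10/175)·log₂(10/175))
  = 2.1237 bits

2.1237 bits


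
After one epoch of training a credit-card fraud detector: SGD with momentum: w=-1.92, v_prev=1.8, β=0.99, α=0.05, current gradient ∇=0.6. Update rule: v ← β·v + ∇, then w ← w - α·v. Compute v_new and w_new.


v_new = 0.99·1.8 + 0.6 = 1.782 + 0.6 = 2.382
w_new = -1.92 - 0.05·2.382 = -1.92 - 0.1191 = -2.0391

v_new=2.382, w_new=-2.0391


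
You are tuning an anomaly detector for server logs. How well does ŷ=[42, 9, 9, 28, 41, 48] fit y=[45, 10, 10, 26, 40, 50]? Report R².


ȳ = 30.1667
SS_res = Σ(y-ŷ)² = 20
SS_tot = Σ(y-ȳ)² = 1540.83
R² = 1 - SS_res/SS_tot = 1 - 0.013 = 0.987

0.987


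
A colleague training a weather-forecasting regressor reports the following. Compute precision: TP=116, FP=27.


Precision = TP/(TP+FP)
= 116/(116+27)
= 116/143 = 81.12%

81.12%


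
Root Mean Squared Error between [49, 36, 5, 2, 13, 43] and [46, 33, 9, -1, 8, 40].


MSE = 77/6 = 12.8333
RMSE = √(77/6) = 3.5824

3.5824


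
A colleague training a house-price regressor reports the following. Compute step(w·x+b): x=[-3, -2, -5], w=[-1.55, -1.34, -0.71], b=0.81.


z = (-3)·(-1.55) + (-2)·(-1.34) + (-5)·(-0.71) + 0.81
  = 11.69
step(z) = 1 (z≥0)

1


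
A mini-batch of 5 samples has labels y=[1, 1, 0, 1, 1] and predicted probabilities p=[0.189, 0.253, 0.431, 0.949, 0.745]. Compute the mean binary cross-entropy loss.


L[0] = -ln(0.189) = 1.666
L[1] = -ln(0.253) = 1.3744
L[2] = -ln(1-0.431) = -ln(0.569) = 0.5639
L[3] = -ln(0.949) = 0.0523
L[4] = -ln(0.745) = 0.2944
mean = (1.666 + 1.3744 + 0.5639 + 0.0523 + 0.2944)/5 = 0.7902

0.7902


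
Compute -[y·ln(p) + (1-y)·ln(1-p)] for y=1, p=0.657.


BCE = -[y·ln(p) + (1-y)·ln(1-p)]
= -1·ln(0.657) - 0
= -ln(0.657) = 0.4201

0.4201


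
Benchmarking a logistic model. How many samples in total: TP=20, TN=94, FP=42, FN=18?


Total = TP + TN + FP + FN
= 20 + 94 + 42 + 18
= 174
(Predicted positive: 62, predicted negative: 112)

174


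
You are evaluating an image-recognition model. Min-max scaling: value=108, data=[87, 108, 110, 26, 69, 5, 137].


min=5, max=137
(108-5)/(137-5) = 103/132 = 0.7803

0.7803


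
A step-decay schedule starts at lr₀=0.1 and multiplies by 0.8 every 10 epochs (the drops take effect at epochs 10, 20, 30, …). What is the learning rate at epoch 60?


n_drops = ⌊60/10⌋ = 6
lr = 0.1·0.8^6 = 0.1·0.262144 = 0.0262144

0.0262144


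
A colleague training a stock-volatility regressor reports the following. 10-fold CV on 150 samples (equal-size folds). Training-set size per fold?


Fold size = 150/10 = 15
Training per fold = 150 - 15 = 135

135


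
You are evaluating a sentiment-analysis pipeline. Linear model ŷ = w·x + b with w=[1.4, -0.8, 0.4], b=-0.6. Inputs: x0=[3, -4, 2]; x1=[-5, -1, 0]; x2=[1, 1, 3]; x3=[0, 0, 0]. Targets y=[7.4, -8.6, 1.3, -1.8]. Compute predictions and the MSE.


ŷ0 = (1.4)·(3) + (-0.8)·(-4) + (0.4)·(2) - 0.6 = 7.6
ŷ1 = (1.4)·(-5) + (-0.8)·(-1) + (0.4)·(0) - 0.6 = -6.8
ŷ2 = (1.4)·(1) + (-0.8)·(1) + (0.4)·(3) - 0.6 = 1.2
ŷ3 = (1.4)·(0) + (-0.8)·(0) + (0.4)·(0) - 0.6 = -0.6
errors² = [0.04, 3.24, 0.01, 1.44]
MSE = 4.7300/4 = 1.1825

1.1825


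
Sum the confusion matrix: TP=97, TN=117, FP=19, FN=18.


Total = TP + TN + FP + FN
= 97 + 117 + 19 + 18
= 251
(Predicted positive: 116, predicted negative: 135)

251


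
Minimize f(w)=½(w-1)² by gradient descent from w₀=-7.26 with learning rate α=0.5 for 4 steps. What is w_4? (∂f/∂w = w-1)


step 1: grad = -7.26-1 = -8.26; w = -7.26 - 0.5·(-8.26) = -3.13
step 2: grad = -3.13-1 = -4.13; w = -3.13 - 0.5·(-4.13) = -1.065
step 3: grad = -1.065-1 = -2.065; w = -1.065 - 0.5·(-2.065) = -0.0325
step 4: grad = -0.0325-1 = -1.0325; w = -0.0325 - 0.5·(-1.0325) = 0.48375

0.48375


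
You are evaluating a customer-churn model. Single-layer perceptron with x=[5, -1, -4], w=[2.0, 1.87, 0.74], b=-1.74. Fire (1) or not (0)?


z = (5)·(2.0) + (-1)·(1.87) + (-4)·(0.74) - 1.74
  = 3.43
step(z) = 1 (z≥0)

1


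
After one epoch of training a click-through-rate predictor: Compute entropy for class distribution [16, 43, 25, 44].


Probabilities: [16/128, 43/128, 25/128, 44/128] ≈ [0.125, 0.3359, 0.1953, 0.3438]
H = -((16/128)·log₂(16/128) + (43/128)·log₂(43/128) + (25/128)·log₂(25/128) + (44/128)·log₂(44/128))
  = 1.8934 bits

1.8934 bits


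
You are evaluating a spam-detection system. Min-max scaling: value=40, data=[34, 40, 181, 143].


min=34, max=181
(40-34)/(181-34) = 6/147 = 0.0408

0.0408


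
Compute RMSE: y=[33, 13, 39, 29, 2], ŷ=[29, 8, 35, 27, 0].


MSE = 65/5 = 13
RMSE = √(65/5) = 3.6056

3.6056


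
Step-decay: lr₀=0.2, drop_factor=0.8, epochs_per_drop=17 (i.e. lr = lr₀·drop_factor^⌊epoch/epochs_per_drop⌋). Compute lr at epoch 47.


n_drops = ⌊47/17⌋ = 2
lr = 0.2·0.8^2 = 0.2·0.64 = 0.128

0.128


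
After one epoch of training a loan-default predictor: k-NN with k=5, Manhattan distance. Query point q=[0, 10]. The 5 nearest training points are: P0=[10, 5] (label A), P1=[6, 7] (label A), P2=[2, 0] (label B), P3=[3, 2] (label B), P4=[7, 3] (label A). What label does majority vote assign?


d(q,P0) = 15  (label A)
d(q,P1) = 9  (label A)
d(q,P2) = 12  (label B)
d(q,P3) = 11  (label B)
d(q,P4) = 14  (label A)
Votes: A=3, B=2
Majority → A

A


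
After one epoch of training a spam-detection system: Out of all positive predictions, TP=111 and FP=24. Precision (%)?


Precision = TP/(TP+FP)
= 111/(111+24)
= 111/135 = 82.22%

82.22%


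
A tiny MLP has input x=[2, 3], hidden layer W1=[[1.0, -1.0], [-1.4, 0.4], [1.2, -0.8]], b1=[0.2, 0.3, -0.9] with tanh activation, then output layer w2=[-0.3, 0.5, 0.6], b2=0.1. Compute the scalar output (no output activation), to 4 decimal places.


z1[0] = (1.0)·(2) + (-1.0)·(3) + 0.2 = -0.8
z1[1] = (-1.4)·(2) + (0.4)·(3) + 0.3 = -1.3
z1[2] = (1.2)·(2) + (-0.8)·(3) - 0.9 = -0.9
h = tanh(z1) = [-0.664, -0.8617, -0.7163]
output = (-0.3)·(-0.664) + (0.5)·(-0.8617) + (0.6)·(-0.7163) + 0.1 = -0.5614

-0.5614


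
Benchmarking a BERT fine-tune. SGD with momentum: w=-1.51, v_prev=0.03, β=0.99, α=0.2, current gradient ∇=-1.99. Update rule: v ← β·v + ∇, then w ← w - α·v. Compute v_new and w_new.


v_new = 0.99·0.03 - 1.99 = 0.0297 - 1.99 = -1.9603
w_new = -1.51 - 0.2·-1.9603 = -1.51 + 0.39206 = -1.11794

v_new=-1.9603, w_new=-1.11794


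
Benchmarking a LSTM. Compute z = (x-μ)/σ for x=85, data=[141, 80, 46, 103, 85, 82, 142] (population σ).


μ = 97, σ = 32.1958
z = (85 - 97)/32.1958 = -0.3727

-0.3727


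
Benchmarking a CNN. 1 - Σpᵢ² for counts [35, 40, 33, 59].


Probabilities: [35/167, 40/167, 33/167, 59/167] ≈ [0.2096, 0.2395, 0.1976, 0.3533]
Σpᵢ² = (1225 + 1600 + 1089 + 3481)/167² = 7395/27889
Gini = 1 - Σpᵢ² = 1 - 7395/27889 = 0.7348

0.7348


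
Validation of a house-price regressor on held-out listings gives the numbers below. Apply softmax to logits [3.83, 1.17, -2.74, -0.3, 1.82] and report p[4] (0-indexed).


Exponentials: e^3.83=46.0625, e^1.17=3.222, e^-2.74=0.0646, e^-0.3=0.7408, e^1.82=6.1719
Sum = 56.2618
Softmax = [0.8187, 0.0573, 0.0011, 0.0132, 0.1097]
p[4] = 6.1719/56.2618 = 0.1097

0.1097


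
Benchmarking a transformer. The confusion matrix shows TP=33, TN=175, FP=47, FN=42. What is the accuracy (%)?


Accuracy = (TP+TN)/(TP+TN+FP+FN)
= (33+175)/(297)
= 208/297 = 70.03%

70.03%


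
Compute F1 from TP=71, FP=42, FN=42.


Precision = 71/113 = 0.6283
Recall = 71/113 = 0.6283
F1 = 2·P·R/(P+R) = 2·TP/(2·TP+FP+FN) = 142/(142+42+42) = 142/226 = 0.6283

0.6283


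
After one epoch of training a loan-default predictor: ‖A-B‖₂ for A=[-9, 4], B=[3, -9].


d = √((-9-3)² + (4+ 9)²)
  = √(144 + 169)
  = √313 = 17.6918

17.6918


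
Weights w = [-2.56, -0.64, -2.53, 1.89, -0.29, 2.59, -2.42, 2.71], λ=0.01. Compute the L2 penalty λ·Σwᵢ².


‖w‖₂² = (-2.56)² + (-0.64)² + (-2.53)² + (1.89)² + (-0.29)² + (2.59)² + (-2.42)² + (2.71)²
     = 6.5536 + 0.4096 + 6.4009 + 3.5721 + 0.0841 + 6.7081 + 5.8564 + 7.3441
     = 36.9289
λ·‖w‖₂² = 0.01·36.9289 = 0.369289

0.369289


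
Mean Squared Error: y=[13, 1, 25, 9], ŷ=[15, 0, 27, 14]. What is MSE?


Squared errors: (13-15)²=4, (1-0)²=1, (25-27)²=4, (9-14)²=25
Sum = 34
MSE = 34/4 = 17/2

17/2


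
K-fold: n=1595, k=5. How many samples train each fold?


Fold size = 1595/5 = 319
Training per fold = 1595 - 319 = 1276

1276


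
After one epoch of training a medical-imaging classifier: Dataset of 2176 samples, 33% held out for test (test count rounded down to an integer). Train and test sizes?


Test = ⌊2176·33/100⌋ = 718
Train = 2176 - 718 = 1458

Train: 1458, Test: 718


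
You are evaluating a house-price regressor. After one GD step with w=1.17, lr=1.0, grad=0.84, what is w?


w_new = w - α·∇
= 1.17 - 1.0·0.84
= 1.17 - 0.84
= 0.33

0.33


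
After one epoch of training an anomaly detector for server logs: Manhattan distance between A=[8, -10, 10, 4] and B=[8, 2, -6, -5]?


d = |8-8| + |-10-2| + |10+ 6| + |4+ 5|
  = 0 + 12 + 16 + 9
  = 37

37


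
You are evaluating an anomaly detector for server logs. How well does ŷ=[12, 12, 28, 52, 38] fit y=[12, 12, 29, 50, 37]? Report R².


ȳ = 28
SS_res = Σ(y-ŷ)² = 6
SS_tot = Σ(y-ȳ)² = 1078
R² = 1 - SS_res/SS_tot = 1 - 0.0056 = 0.9944

0.9944


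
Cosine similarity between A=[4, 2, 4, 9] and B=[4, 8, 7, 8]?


A·B = 4·4 + 2·8 + 4·7 + 9·8 = 132
‖A‖ = √117 = 10.8167, ‖B‖ = √193 = 13.8924
cos = 132/(√117·√193) = 132/√22581 = 0.8784

0.8784


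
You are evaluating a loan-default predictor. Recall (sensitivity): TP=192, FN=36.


Recall = TP/(TP+FN)
= 192/(192+36)
= 192/228 = 84.21%

84.21%


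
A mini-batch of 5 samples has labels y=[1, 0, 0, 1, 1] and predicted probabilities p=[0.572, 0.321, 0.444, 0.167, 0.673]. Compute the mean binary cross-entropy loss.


L[0] = -ln(0.572) = 0.5586
L[1] = -ln(1-0.321) = -ln(0.679) = 0.3871
L[2] = -ln(1-0.444) = -ln(0.556) = 0.587
L[3] = -ln(0.167) = 1.7898
L[4] = -ln(0.673) = 0.396
mean = (0.5586 + 0.3871 + 0.587 + 1.7898 + 0.396)/5 = 0.7437

0.7437


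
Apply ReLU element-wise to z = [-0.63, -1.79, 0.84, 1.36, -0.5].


ReLU(-0.63) = max(0, -0.63) = 0.0
ReLU(-1.79) = max(0, -1.79) = 0.0
ReLU(0.84) = max(0, 0.84) = 0.84
ReLU(1.36) = max(0, 1.36) = 1.36
ReLU(-0.5) = max(0, -0.5) = 0.0
result = [0.0, 0.0, 0.84, 1.36, 0.0]

[0.0, 0.0, 0.84, 1.36, 0.0]


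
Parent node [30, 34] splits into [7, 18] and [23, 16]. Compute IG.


Parent = [30, 34], H_parent = 0.9972
H_left = 0.8555 (n=25), H_right = 0.9766 (n=39)
H_children = (25/64)·0.8555 + (39/64)·0.9766 = 0.9293
IG = 0.9972 - 0.9293 = 0.0679

0.0679


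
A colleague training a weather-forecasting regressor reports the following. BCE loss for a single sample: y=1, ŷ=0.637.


BCE = -[y·ln(p) + (1-y)·ln(1-p)]
= -1·ln(0.637) - 0
= -ln(0.637) = 0.451

0.451


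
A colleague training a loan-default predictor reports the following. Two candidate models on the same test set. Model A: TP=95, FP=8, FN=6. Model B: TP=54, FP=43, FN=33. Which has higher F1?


Model A: P=95/103=0.9223, R=95/101=0.9406, F1=2PR/(P+R)=2TP/(2TP+FP+FN)=190/204=0.9314
Model B: P=54/97=0.5567, R=54/87=0.6207, F1=2PR/(P+R)=2TP/(2TP+FP+FN)=108/184=0.587
0.9314 > 0.587 → Model A

Model A


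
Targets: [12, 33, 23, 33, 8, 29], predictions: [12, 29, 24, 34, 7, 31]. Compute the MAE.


Absolute errors: |12-12|=0, |33-29|=4, |23-24|=1, |33-34|=1, |8-7|=1, |29-31|=2
Sum = 9
MAE = 9/6 = 3/2

3/2


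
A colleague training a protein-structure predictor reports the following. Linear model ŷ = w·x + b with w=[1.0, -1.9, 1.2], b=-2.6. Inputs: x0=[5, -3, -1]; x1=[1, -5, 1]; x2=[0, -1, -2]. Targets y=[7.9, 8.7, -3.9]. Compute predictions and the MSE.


ŷ0 = (1.0)·(5) + (-1.9)·(-3) + (1.2)·(-1) - 2.6 = 6.9
ŷ1 = (1.0)·(1) + (-1.9)·(-5) + (1.2)·(1) - 2.6 = 9.1
ŷ2 = (1.0)·(0) + (-1.9)·(-1) + (1.2)·(-2) - 2.6 = -3.1
errors² = [1.0, 0.16, 0.64]
MSE = 1.8000/3 = 0.6

0.6


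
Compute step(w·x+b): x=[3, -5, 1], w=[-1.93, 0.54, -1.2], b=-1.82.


z = (3)·(-1.93) + (-5)·(0.54) + (1)·(-1.2) - 1.82
  = -11.51
step(z) = 0 (z<0)

0


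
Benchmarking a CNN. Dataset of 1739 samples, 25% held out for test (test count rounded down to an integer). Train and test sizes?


Test = ⌊1739·25/100⌋ = 434
Train = 1739 - 434 = 1305

Train: 1305, Test: 434


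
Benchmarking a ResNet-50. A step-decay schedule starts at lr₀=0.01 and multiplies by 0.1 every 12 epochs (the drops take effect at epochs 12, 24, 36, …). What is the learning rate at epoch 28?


n_drops = ⌊28/12⌋ = 2
lr = 0.01·0.1^2 = 0.01·0.01 = 0.0001

0.0001


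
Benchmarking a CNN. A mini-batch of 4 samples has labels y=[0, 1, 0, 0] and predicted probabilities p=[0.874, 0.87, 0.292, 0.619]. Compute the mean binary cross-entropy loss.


L[0] = -ln(1-0.874) = -ln(0.126) = 2.0715
L[1] = -ln(0.87) = 0.1393
L[2] = -ln(1-0.292) = -ln(0.708) = 0.3453
L[3] = -ln(1-0.619) = -ln(0.381) = 0.965
mean = (2.0715 + 0.1393 + 0.3453 + 0.965)/4 = 0.8803

0.8803


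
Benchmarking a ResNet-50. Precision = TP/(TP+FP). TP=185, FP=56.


Precision = TP/(TP+FP)
= 185/(185+56)
= 185/241 = 76.76%

76.76%


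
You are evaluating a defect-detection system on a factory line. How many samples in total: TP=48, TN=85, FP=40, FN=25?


Total = TP + TN + FP + FN
= 48 + 85 + 40 + 25
= 198
(Predicted positive: 88, predicted negative: 110)

198


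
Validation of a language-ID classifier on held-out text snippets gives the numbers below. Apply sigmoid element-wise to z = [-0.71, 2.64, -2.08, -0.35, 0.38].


σ(-0.71) = 1/(1+e^0.71) = 0.3296
σ(2.64) = 1/(1+e^-2.64) = 0.9334
σ(-2.08) = 1/(1+e^2.08) = 0.1111
σ(-0.35) = 1/(1+e^0.35) = 0.4134
σ(0.38) = 1/(1+e^-0.38) = 0.5939
result = [0.3296, 0.9334, 0.1111, 0.4134, 0.5939]

[0.3296, 0.9334, 0.1111, 0.4134, 0.5939]


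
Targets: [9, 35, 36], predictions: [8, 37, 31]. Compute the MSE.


Squared errors: (9-8)²=1, (35-37)²=4, (36-31)²=25
Sum = 30
MSE = 30/3 = 10

10


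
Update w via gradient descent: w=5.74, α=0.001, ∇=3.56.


w_new = w - α·∇
= 5.74 - 0.001·3.56
= 5.74 - 0.00356
= 5.73644

5.73644


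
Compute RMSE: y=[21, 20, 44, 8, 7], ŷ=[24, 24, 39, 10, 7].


MSE = 54/5 = 10.8
RMSE = √(54/5) = 3.2863

3.2863


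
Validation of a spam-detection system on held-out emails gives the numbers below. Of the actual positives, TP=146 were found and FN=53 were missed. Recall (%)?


Recall = TP/(TP+FN)
= 146/(146+53)
= 146/199 = 73.37%

73.37%


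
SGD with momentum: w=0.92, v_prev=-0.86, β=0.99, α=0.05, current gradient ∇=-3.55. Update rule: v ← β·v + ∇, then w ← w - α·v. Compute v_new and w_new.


v_new = 0.99·-0.86 - 3.55 = -0.8514 - 3.55 = -4.4014
w_new = 0.92 - 0.05·-4.4014 = 0.92 + 0.22007 = 1.14007

v_new=-4.4014, w_new=1.14007


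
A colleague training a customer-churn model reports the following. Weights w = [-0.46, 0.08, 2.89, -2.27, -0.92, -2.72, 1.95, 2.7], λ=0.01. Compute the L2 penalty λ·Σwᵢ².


‖w‖₂² = (-0.46)² + (0.08)² + (2.89)² + (-2.27)² + (-0.92)² + (-2.72)² + (1.95)² + (2.7)²
     = 0.2116 + 0.0064 + 8.3521 + 5.1529 + 0.8464 + 7.3984 + 3.8025 + 7.29
     = 33.0603
λ·‖w‖₂² = 0.01·33.0603 = 0.330603

0.330603


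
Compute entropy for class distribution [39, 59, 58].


Probabilities: [39/156, 59/156, 58/156] ≈ [0.25, 0.3782, 0.3718]
H = -((39/156)·log₂(39/156) + (59/156)·log₂(59/156) + (58/156)·log₂(58/156))
  = 1.5612 bits

1.5612 bits


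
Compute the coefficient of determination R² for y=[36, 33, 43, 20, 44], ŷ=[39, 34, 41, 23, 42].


ȳ = 35.2
SS_res = Σ(y-ŷ)² = 27
SS_tot = Σ(y-ȳ)² = 374.8
R² = 1 - SS_res/SS_tot = 1 - 0.072 = 0.928

0.928


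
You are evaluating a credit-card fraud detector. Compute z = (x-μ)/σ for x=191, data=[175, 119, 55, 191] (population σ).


μ = 135, σ = 53.3667
z = (191 - 135)/53.3667 = 1.0493

1.0493


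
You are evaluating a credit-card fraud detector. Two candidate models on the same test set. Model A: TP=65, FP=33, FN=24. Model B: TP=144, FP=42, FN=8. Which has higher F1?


Model A: P=65/98=0.6633, R=65/89=0.7303, F1=2PR/(P+R)=2TP/(2TP+FP+FN)=130/187=0.6952
Model B: P=144/186=0.7742, R=144/152=0.9474, F1=2PR/(P+R)=2TP/(2TP+FP+FN)=288/338=0.8521
0.6952 < 0.8521 → Model B

Model B


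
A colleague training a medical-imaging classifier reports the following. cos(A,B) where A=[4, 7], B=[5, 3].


A·B = 4·5 + 7·3 = 41
‖A‖ = √65 = 8.0623, ‖B‖ = √34 = 5.831
cos = 41/(√65·√34) = 41/√2210 = 0.8721

0.8721


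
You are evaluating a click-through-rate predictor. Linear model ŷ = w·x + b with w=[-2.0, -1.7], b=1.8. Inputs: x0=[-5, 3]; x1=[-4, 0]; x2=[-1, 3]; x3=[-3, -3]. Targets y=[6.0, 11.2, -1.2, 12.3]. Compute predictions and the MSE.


ŷ0 = (-2.0)·(-5) + (-1.7)·(3) + 1.8 = 6.7
ŷ1 = (-2.0)·(-4) + (-1.7)·(0) + 1.8 = 9.8
ŷ2 = (-2.0)·(-1) + (-1.7)·(3) + 1.8 = -1.3
ŷ3 = (-2.0)·(-3) + (-1.7)·(-3) + 1.8 = 12.9
errors² = [0.49, 1.96, 0.01, 0.36]
MSE = 2.8200/4 = 0.705

0.705


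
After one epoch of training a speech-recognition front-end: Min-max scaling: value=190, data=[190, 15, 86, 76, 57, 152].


min=15, max=190
(190-15)/(190-15) = 175/175 = 1.0

1.0


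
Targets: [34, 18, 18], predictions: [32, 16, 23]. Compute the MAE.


Absolute errors: |34-32|=2, |18-16|=2, |18-23|=5
Sum = 9
MAE = 9/3 = 3

3


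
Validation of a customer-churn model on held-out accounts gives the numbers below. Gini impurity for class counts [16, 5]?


Probabilities: [16/21, 5/21] ≈ [0.7619, 0.2381]
Σpᵢ² = (256 + 25)/21² = 281/441
Gini = 1 - Σpᵢ² = 1 - 281/441 = 0.3628

0.3628


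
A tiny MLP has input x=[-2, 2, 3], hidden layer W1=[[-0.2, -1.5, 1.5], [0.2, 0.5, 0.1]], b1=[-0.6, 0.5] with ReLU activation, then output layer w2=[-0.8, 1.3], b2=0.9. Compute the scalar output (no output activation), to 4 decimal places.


z1[0] = (-0.2)·(-2) + (-1.5)·(2) + (1.5)·(3) - 0.6 = 1.3
z1[1] = (0.2)·(-2) + (0.5)·(2) + (0.1)·(3) + 0.5 = 1.4
h = ReLU(z1) = [1.3, 1.4]
output = (-0.8)·(1.3) + (1.3)·(1.4) + 0.9 = 1.68

1.68


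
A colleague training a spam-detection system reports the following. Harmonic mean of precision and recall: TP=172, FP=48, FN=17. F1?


Precision = 172/220 = 0.7818
Recall = 172/189 = 0.9101
F1 = 2·P·R/(P+R) = 2·TP/(2·TP+FP+FN) = 344/(344+48+17) = 344/409 = 0.8411

0.8411


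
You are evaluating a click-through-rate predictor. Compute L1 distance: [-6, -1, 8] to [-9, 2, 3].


d = |-6+ 9| + |-1-2| + |8-3|
  = 3 + 3 + 5
  = 11

11


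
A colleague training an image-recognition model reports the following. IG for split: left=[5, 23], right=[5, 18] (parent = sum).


Parent = [10, 41], H_parent = 0.714
H_left = 0.6769 (n=28), H_right = 0.7554 (n=23)
H_children = (28/51)·0.6769 + (23/51)·0.7554 = 0.7123
IG = 0.714 - 0.7123 = 0.0017

0.0017


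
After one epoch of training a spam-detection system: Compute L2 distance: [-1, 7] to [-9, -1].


d = √((-1+ 9)² + (7+ 1)²)
  = √(64 + 64)
  = √128 = 11.3137

11.3137


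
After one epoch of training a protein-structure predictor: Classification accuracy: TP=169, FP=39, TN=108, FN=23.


Accuracy = (TP+TN)/(TP+TN+FP+FN)
= (169+108)/(339)
= 277/339 = 81.71%

81.71%


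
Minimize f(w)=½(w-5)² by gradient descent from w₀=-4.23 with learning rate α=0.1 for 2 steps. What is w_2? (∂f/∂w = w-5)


step 1: grad = -4.23-5 = -9.23; w = -4.23 - 0.1·(-9.23) = -3.307
step 2: grad = -3.307-5 = -8.307; w = -3.307 - 0.1·(-8.307) = -2.4763

-2.4763


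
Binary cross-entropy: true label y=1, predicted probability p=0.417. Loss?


BCE = -[y·ln(p) + (1-y)·ln(1-p)]
= -1·ln(0.417) - 0
= -ln(0.417) = 0.8747

0.8747


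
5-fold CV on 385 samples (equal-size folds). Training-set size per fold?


Fold size = 385/5 = 77
Training per fold = 385 - 77 = 308

308
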